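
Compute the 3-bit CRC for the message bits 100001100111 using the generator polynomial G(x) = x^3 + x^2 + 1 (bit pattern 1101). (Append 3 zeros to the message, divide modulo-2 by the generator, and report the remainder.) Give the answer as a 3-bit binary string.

110

Append 3 zeros: 100001100111000. Divide by 1101 (XOR where the leading bit is 1):
  pos 0: 1000 XOR 1101 = 0101
  pos 1: 1010 XOR 1101 = 0111
  pos 2: 1111 XOR 1101 = 0010
  pos 4: 1010 XOR 1101 = 0111
  pos 5: 1110 XOR 1101 = 0011
  pos 7: 1111 XOR 1101 = 0010
  pos 9: 1010 XOR 1101 = 0111
  pos 10: 1110 XOR 1101 = 0011
Remainder (last 3 bits) = 110. This is the CRC / FCS.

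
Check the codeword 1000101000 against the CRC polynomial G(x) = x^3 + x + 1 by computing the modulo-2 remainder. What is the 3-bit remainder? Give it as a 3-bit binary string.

Modulo-2 division of 1000101000 by 1011:
  pos 0: 1000 XOR 1011 = 0011
  pos 2: 1110 XOR 1011 = 0101
  pos 3: 1011 XOR 1011 = 0000
Remainder = 000 (zero — the frame passes the CRC check).

000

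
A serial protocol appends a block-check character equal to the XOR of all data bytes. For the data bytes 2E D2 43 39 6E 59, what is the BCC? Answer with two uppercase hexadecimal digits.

XOR the bytes together:
  start with 0x2E
  0x2E ⊕ 0xD2 = 0xFC
  0xFC ⊕ 0x43 = 0xBF
  0xBF ⊕ 0x39 = 0x86
  0x86 ⊕ 0x6E = 0xE8
  0xE8 ⊕ 0x59 = 0xB1

B1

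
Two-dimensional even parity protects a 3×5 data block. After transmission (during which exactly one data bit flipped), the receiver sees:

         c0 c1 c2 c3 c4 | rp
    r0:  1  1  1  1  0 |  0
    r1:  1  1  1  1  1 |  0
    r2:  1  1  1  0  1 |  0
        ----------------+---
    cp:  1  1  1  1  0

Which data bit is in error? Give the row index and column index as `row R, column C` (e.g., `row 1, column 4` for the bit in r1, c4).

row 1, column 3

Recompute each row's even parity and compare to rp:
  r0: data parity 0, sent rp 0 → ok
  r1: data parity 1, sent rp 0 → mismatch
  r2: data parity 0, sent rp 0 → ok
Recompute each column's even parity and compare to cp:
  c0: data parity 1, sent cp 1 → ok
  c1: data parity 1, sent cp 1 → ok
  c2: data parity 1, sent cp 1 → ok
  c3: data parity 0, sent cp 1 → mismatch
  c4: data parity 0, sent cp 0 → ok
Exactly one row (r1) and one column (c3) fail → the flipped bit is at their intersection.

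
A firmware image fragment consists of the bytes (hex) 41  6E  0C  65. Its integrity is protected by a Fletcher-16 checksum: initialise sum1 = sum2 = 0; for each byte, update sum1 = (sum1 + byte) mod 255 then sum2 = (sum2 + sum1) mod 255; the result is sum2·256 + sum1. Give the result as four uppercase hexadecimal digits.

Running sums (mod 255):
  after byte 0 (41): sum1=65, sum2=65
  after byte 1 (6E): sum1=175, sum2=240
  after byte 2 (0C): sum1=187, sum2=172
  after byte 3 (65): sum1=33, sum2=205
Checksum = sum2·256 + sum1 = 205·256 + 33 = 52513 = 0xCD21.

CD21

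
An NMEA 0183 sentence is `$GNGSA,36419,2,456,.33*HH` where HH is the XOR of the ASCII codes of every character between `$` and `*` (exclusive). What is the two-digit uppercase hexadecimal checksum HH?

4E

XOR the ASCII codes of the payload characters:
  'G' = 0x47 → acc = 0x47
  'N' = 0x4E → acc = 0x09
  'G' = 0x47 → acc = 0x4E
  'S' = 0x53 → acc = 0x1D
  'A' = 0x41 → acc = 0x5C
  ',' = 0x2C → acc = 0x70
  '3' = 0x33 → acc = 0x43
  '6' = 0x36 → acc = 0x75
  '4' = 0x34 → acc = 0x41
  '1' = 0x31 → acc = 0x70
  '9' = 0x39 → acc = 0x49
  ',' = 0x2C → acc = 0x65
  '2' = 0x32 → acc = 0x57
  ',' = 0x2C → acc = 0x7B
  '4' = 0x34 → acc = 0x4F
  '5' = 0x35 → acc = 0x7A
  '6' = 0x36 → acc = 0x4C
  ',' = 0x2C → acc = 0x60
  '.' = 0x2E → acc = 0x4E
  '3' = 0x33 → acc = 0x7D
  '3' = 0x33 → acc = 0x4E
Checksum = 0x4E.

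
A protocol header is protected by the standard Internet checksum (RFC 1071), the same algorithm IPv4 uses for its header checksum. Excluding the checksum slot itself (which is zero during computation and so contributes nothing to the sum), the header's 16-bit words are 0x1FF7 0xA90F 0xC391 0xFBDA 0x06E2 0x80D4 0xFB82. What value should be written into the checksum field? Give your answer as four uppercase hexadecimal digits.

One's-complement addition (fold any carry out of bit 15 back into bit 0):
  0x1FF7 + 0xA90F = 0x0C906
  0xC906 + 0xC391 = 0x18C97 → wrap carry → 0x8C98
  0x8C98 + 0xFBDA = 0x18872 → wrap carry → 0x8873
  0x8873 + 0x06E2 = 0x08F55
  0x8F55 + 0x80D4 = 0x11029 → wrap carry → 0x102A
  0x102A + 0xFB82 = 0x10BAC → wrap carry → 0x0BAD
One's-complement sum = 0x0BAD.
Checksum = ~0x0BAD & 0xFFFF = 0xF452.

F452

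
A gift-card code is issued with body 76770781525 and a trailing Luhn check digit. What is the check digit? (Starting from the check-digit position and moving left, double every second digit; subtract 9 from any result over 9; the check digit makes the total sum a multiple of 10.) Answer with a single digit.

8

Partial digits right→left: 5 2 5 1 8 7 0 7 7 6 7
Double every second digit counting from the check-digit position (so the 1st, 3rd, 5th, ... of the partial from the right).
  doubled (with −9 where >9): 1 1 7 0 5 5 → sum 19
  kept as-is: 2 1 7 7 6 → sum 23
Total = 19 + 23 = 42.
Check digit = (10 − (42 mod 10)) mod 10 = 8.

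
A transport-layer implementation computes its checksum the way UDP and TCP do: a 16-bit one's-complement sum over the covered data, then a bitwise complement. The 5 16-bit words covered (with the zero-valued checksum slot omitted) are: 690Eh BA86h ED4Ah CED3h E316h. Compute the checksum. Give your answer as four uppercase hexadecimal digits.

3D35

One's-complement addition (fold any carry out of bit 15 back into bit 0):
  0x690E + 0xBA86 = 0x12394 → wrap carry → 0x2395
  0x2395 + 0xED4A = 0x110DF → wrap carry → 0x10E0
  0x10E0 + 0xCED3 = 0x0DFB3
  0xDFB3 + 0xE316 = 0x1C2C9 → wrap carry → 0xC2CA
One's-complement sum = 0xC2CA.
Checksum = ~0xC2CA & 0xFFFF = 0x3D35.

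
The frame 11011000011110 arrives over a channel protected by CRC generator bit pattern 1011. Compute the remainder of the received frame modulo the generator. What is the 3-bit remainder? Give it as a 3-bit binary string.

Modulo-2 division of 11011000011110 by 1011:
  pos 0: 1101 XOR 1011 = 0110
  pos 1: 1101 XOR 1011 = 0110
  pos 2: 1100 XOR 1011 = 0111
  pos 3: 1110 XOR 1011 = 0101
  pos 4: 1010 XOR 1011 = 0001
  pos 7: 1011 XOR 1011 = 0000
Remainder = 110 (nonzero — an error is detected).

110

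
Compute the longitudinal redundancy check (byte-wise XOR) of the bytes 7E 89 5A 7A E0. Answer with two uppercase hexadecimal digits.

XOR the bytes together:
  start with 0x7E
  0x7E ⊕ 0x89 = 0xF7
  0xF7 ⊕ 0x5A = 0xAD
  0xAD ⊕ 0x7A = 0xD7
  0xD7 ⊕ 0xE0 = 0x37

37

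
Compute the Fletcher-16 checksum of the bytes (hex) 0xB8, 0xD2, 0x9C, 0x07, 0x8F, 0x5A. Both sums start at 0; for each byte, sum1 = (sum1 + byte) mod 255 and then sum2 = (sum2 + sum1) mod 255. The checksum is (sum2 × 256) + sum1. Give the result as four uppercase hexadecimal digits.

Running sums (mod 255):
  after byte 0 (0xB8): sum1=184, sum2=184
  after byte 1 (0xD2): sum1=139, sum2=68
  after byte 2 (0x9C): sum1=40, sum2=108
  after byte 3 (0x07): sum1=47, sum2=155
  after byte 4 (0x8F): sum1=190, sum2=90
  after byte 5 (0x5A): sum1=25, sum2=115
Checksum = sum2·256 + sum1 = 115·256 + 25 = 29465 = 0x7319.

7319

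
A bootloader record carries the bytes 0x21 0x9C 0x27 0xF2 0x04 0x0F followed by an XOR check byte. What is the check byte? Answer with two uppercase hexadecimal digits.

XOR the bytes together:
  start with 0x21
  0x21 ⊕ 0x9C = 0xBD
  0xBD ⊕ 0x27 = 0x9A
  0x9A ⊕ 0xF2 = 0x68
  0x68 ⊕ 0x04 = 0x6C
  0x6C ⊕ 0x0F = 0x63

63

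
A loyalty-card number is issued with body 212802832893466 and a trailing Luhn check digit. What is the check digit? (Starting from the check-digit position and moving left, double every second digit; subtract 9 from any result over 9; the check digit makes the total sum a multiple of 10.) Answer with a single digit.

0

Partial digits right→left: 6 6 4 3 9 8 2 3 8 2 0 8 2 1 2
Double every second digit counting from the check-digit position (so the 1st, 3rd, 5th, ... of the partial from the right).
  doubled (with −9 where >9): 3 8 9 4 7 0 4 4 → sum 39
  kept as-is: 6 3 8 3 2 8 1 → sum 31
Total = 39 + 31 = 70.
Check digit = (10 − (70 mod 10)) mod 10 = 0.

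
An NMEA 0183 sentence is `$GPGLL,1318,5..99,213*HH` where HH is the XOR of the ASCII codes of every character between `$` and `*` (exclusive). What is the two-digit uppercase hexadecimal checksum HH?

XOR the ASCII codes of the payload characters:
  'G' = 0x47 → acc = 0x47
  'P' = 0x50 → acc = 0x17
  'G' = 0x47 → acc = 0x50
  'L' = 0x4C → acc = 0x1C
  'L' = 0x4C → acc = 0x50
  ',' = 0x2C → acc = 0x7C
  '1' = 0x31 → acc = 0x4D
  '3' = 0x33 → acc = 0x7E
  '1' = 0x31 → acc = 0x4F
  '8' = 0x38 → acc = 0x77
  ',' = 0x2C → acc = 0x5B
  '5' = 0x35 → acc = 0x6E
  '.' = 0x2E → acc = 0x40
  '.' = 0x2E → acc = 0x6E
  '9' = 0x39 → acc = 0x57
  '9' = 0x39 → acc = 0x6E
  ',' = 0x2C → acc = 0x42
  '2' = 0x32 → acc = 0x70
  '1' = 0x31 → acc = 0x41
  '3' = 0x33 → acc = 0x72
Checksum = 0x72.

72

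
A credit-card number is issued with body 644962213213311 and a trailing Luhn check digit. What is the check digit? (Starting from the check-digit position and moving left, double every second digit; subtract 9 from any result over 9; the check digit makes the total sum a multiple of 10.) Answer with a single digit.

Partial digits right→left: 1 1 3 3 1 2 3 1 2 2 6 9 4 4 6
Double every second digit counting from the check-digit position (so the 1st, 3rd, 5th, ... of the partial from the right).
  doubled (with −9 where >9): 2 6 2 6 4 3 8 3 → sum 34
  kept as-is: 1 3 2 1 2 9 4 → sum 22
Total = 34 + 22 = 56.
Check digit = (10 − (56 mod 10)) mod 10 = 4.

4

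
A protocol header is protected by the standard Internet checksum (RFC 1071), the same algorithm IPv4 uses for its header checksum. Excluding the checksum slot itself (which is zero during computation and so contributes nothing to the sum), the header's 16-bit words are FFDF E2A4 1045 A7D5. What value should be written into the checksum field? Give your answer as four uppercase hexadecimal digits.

One's-complement addition (fold any carry out of bit 15 back into bit 0):
  0xFFDF + 0xE2A4 = 0x1E283 → wrap carry → 0xE284
  0xE284 + 0x1045 = 0x0F2C9
  0xF2C9 + 0xA7D5 = 0x19A9E → wrap carry → 0x9A9F
One's-complement sum = 0x9A9F.
Checksum = ~0x9A9F & 0xFFFF = 0x6560.

6560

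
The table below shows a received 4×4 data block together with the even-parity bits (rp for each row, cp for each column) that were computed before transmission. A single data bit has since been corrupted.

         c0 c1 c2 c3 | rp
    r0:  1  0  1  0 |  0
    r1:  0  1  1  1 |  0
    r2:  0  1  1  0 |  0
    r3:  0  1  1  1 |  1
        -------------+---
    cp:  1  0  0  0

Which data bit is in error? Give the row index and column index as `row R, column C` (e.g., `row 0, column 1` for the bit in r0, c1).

Recompute each row's even parity and compare to rp:
  r0: data parity 0, sent rp 0 → ok
  r1: data parity 1, sent rp 0 → mismatch
  r2: data parity 0, sent rp 0 → ok
  r3: data parity 1, sent rp 1 → ok
Recompute each column's even parity and compare to cp:
  c0: data parity 1, sent cp 1 → ok
  c1: data parity 1, sent cp 0 → mismatch
  c2: data parity 0, sent cp 0 → ok
  c3: data parity 0, sent cp 0 → ok
Exactly one row (r1) and one column (c1) fail → the flipped bit is at their intersection.

row 1, column 1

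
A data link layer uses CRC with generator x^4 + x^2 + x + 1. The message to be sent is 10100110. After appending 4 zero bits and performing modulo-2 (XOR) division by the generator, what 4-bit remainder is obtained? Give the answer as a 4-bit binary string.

Append 4 zeros: 101001100000. Divide by 10111 (XOR where the leading bit is 1):
  pos 0: 10100 XOR 10111 = 00011
  pos 3: 11110 XOR 10111 = 01001
  pos 4: 10010 XOR 10111 = 00101
  pos 6: 10100 XOR 10111 = 00011
Remainder (last 4 bits) = 0110. This is the CRC / FCS.

0110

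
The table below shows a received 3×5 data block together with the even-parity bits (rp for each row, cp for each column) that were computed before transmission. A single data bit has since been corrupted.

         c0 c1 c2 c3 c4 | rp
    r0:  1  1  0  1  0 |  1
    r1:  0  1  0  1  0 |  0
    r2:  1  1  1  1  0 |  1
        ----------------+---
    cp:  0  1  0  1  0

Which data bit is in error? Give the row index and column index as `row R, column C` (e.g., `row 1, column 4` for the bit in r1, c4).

Recompute each row's even parity and compare to rp:
  r0: data parity 1, sent rp 1 → ok
  r1: data parity 0, sent rp 0 → ok
  r2: data parity 0, sent rp 1 → mismatch
Recompute each column's even parity and compare to cp:
  c0: data parity 0, sent cp 0 → ok
  c1: data parity 1, sent cp 1 → ok
  c2: data parity 1, sent cp 0 → mismatch
  c3: data parity 1, sent cp 1 → ok
  c4: data parity 0, sent cp 0 → ok
Exactly one row (r2) and one column (c2) fail → the flipped bit is at their intersection.

row 2, column 2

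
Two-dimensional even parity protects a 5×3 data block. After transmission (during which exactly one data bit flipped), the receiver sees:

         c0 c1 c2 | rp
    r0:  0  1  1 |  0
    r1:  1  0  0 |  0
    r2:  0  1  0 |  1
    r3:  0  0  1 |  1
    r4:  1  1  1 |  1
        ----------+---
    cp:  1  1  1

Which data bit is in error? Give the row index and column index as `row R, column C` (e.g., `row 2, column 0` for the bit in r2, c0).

row 1, column 0

Recompute each row's even parity and compare to rp:
  r0: data parity 0, sent rp 0 → ok
  r1: data parity 1, sent rp 0 → mismatch
  r2: data parity 1, sent rp 1 → ok
  r3: data parity 1, sent rp 1 → ok
  r4: data parity 1, sent rp 1 → ok
Recompute each column's even parity and compare to cp:
  c0: data parity 0, sent cp 1 → mismatch
  c1: data parity 1, sent cp 1 → ok
  c2: data parity 1, sent cp 1 → ok
Exactly one row (r1) and one column (c0) fail → the flipped bit is at their intersection.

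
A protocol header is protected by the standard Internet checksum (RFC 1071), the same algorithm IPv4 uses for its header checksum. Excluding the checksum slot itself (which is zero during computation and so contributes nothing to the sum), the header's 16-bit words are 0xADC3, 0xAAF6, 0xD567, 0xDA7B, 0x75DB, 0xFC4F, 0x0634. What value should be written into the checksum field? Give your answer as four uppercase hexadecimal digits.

One's-complement addition (fold any carry out of bit 15 back into bit 0):
  0xADC3 + 0xAAF6 = 0x158B9 → wrap carry → 0x58BA
  0x58BA + 0xD567 = 0x12E21 → wrap carry → 0x2E22
  0x2E22 + 0xDA7B = 0x1089D → wrap carry → 0x089E
  0x089E + 0x75DB = 0x07E79
  0x7E79 + 0xFC4F = 0x17AC8 → wrap carry → 0x7AC9
  0x7AC9 + 0x0634 = 0x080FD
One's-complement sum = 0x80FD.
Checksum = ~0x80FD & 0xFFFF = 0x7F02.

7F02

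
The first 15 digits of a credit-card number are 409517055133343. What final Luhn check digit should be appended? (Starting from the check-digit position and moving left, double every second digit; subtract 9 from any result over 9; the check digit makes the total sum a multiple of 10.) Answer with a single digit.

Partial digits right→left: 3 4 3 3 3 1 5 5 0 7 1 5 9 0 4
Double every second digit counting from the check-digit position (so the 1st, 3rd, 5th, ... of the partial from the right).
  doubled (with −9 where >9): 6 6 6 1 0 2 9 8 → sum 38
  kept as-is: 4 3 1 5 7 5 0 → sum 25
Total = 38 + 25 = 63.
Check digit = (10 − (63 mod 10)) mod 10 = 7.

7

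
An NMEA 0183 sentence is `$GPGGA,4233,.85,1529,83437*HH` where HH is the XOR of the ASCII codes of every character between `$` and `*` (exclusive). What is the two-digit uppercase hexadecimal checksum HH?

XOR the ASCII codes of the payload characters:
  'G' = 0x47 → acc = 0x47
  'P' = 0x50 → acc = 0x17
  'G' = 0x47 → acc = 0x50
  'G' = 0x47 → acc = 0x17
  'A' = 0x41 → acc = 0x56
  ',' = 0x2C → acc = 0x7A
  '4' = 0x34 → acc = 0x4E
  '2' = 0x32 → acc = 0x7C
  '3' = 0x33 → acc = 0x4F
  '3' = 0x33 → acc = 0x7C
  ',' = 0x2C → acc = 0x50
  '.' = 0x2E → acc = 0x7E
  '8' = 0x38 → acc = 0x46
  '5' = 0x35 → acc = 0x73
  ',' = 0x2C → acc = 0x5F
  '1' = 0x31 → acc = 0x6E
  '5' = 0x35 → acc = 0x5B
  '2' = 0x32 → acc = 0x69
  '9' = 0x39 → acc = 0x50
  ',' = 0x2C → acc = 0x7C
  '8' = 0x38 → acc = 0x44
  '3' = 0x33 → acc = 0x77
  '4' = 0x34 → acc = 0x43
  '3' = 0x33 → acc = 0x70
  '7' = 0x37 → acc = 0x47
Checksum = 0x47.

47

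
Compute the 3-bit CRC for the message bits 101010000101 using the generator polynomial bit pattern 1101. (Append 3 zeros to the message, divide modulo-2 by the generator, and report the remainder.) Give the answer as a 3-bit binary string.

001

Append 3 zeros: 101010000101000. Divide by 1101 (XOR where the leading bit is 1):
  pos 0: 1010 XOR 1101 = 0111
  pos 1: 1111 XOR 1101 = 0010
  pos 3: 1000 XOR 1101 = 0101
  pos 4: 1010 XOR 1101 = 0111
  pos 5: 1110 XOR 1101 = 0011
  pos 7: 1110 XOR 1101 = 0011
  pos 9: 1110 XOR 1101 = 0011
  pos 11: 1100 XOR 1101 = 0001
Remainder (last 3 bits) = 001. This is the CRC / FCS.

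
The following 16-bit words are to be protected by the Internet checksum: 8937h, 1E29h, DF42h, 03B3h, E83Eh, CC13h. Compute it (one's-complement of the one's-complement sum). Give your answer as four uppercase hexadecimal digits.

C156

One's-complement addition (fold any carry out of bit 15 back into bit 0):
  0x8937 + 0x1E29 = 0x0A760
  0xA760 + 0xDF42 = 0x186A2 → wrap carry → 0x86A3
  0x86A3 + 0x03B3 = 0x08A56
  0x8A56 + 0xE83E = 0x17294 → wrap carry → 0x7295
  0x7295 + 0xCC13 = 0x13EA8 → wrap carry → 0x3EA9
One's-complement sum = 0x3EA9.
Checksum = ~0x3EA9 & 0xFFFF = 0xC156.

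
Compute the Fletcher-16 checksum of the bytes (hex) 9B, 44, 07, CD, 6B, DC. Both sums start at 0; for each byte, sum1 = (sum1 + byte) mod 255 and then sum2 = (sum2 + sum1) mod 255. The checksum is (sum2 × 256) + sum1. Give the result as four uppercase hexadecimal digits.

Running sums (mod 255):
  after byte 0 (9B): sum1=155, sum2=155
  after byte 1 (44): sum1=223, sum2=123
  after byte 2 (07): sum1=230, sum2=98
  after byte 3 (CD): sum1=180, sum2=23
  after byte 4 (6B): sum1=32, sum2=55
  after byte 5 (DC): sum1=252, sum2=52
Checksum = sum2·256 + sum1 = 52·256 + 252 = 13564 = 0x34FC.

34FC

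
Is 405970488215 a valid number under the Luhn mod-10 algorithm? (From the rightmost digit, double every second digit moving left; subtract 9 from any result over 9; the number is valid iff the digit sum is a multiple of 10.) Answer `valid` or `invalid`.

invalid

From the right, keep odd positions and double even positions (subtract 9 from any doubled value over 9):
  doubled (positions 2,4,...): 2 7 8 5 1 8 → sum 31
  kept (positions 1,3,...): 5 2 8 0 9 0 → sum 24
Total = 55.
55 mod 10 = 5, so the number is invalid.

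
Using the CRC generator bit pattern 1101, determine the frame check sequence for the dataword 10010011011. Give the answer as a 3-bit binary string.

110

Append 3 zeros: 10010011011000. Divide by 1101 (XOR where the leading bit is 1):
  pos 0: 1001 XOR 1101 = 0100
  pos 1: 1000 XOR 1101 = 0101
  pos 2: 1010 XOR 1101 = 0111
  pos 3: 1111 XOR 1101 = 0010
  pos 5: 1010 XOR 1101 = 0111
  pos 6: 1111 XOR 1101 = 0010
  pos 8: 1010 XOR 1101 = 0111
  pos 9: 1110 XOR 1101 = 0011
Remainder (last 3 bits) = 110. This is the CRC / FCS.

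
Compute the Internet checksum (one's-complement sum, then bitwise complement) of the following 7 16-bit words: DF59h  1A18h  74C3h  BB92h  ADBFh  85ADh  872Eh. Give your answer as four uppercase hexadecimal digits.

1B9C

One's-complement addition (fold any carry out of bit 15 back into bit 0):
  0xDF59 + 0x1A18 = 0x0F971
  0xF971 + 0x74C3 = 0x16E34 → wrap carry → 0x6E35
  0x6E35 + 0xBB92 = 0x129C7 → wrap carry → 0x29C8
  0x29C8 + 0xADBF = 0x0D787
  0xD787 + 0x85AD = 0x15D34 → wrap carry → 0x5D35
  0x5D35 + 0x872E = 0x0E463
One's-complement sum = 0xE463.
Checksum = ~0xE463 & 0xFFFF = 0x1B9C.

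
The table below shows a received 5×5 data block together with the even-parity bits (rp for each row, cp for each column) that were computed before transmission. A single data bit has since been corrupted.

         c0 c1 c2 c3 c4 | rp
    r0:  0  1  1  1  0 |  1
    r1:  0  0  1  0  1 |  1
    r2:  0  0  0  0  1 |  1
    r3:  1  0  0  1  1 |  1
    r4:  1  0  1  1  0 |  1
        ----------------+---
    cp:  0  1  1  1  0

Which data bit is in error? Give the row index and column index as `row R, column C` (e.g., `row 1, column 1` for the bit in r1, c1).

row 1, column 4

Recompute each row's even parity and compare to rp:
  r0: data parity 1, sent rp 1 → ok
  r1: data parity 0, sent rp 1 → mismatch
  r2: data parity 1, sent rp 1 → ok
  r3: data parity 1, sent rp 1 → ok
  r4: data parity 1, sent rp 1 → ok
Recompute each column's even parity and compare to cp:
  c0: data parity 0, sent cp 0 → ok
  c1: data parity 1, sent cp 1 → ok
  c2: data parity 1, sent cp 1 → ok
  c3: data parity 1, sent cp 1 → ok
  c4: data parity 1, sent cp 0 → mismatch
Exactly one row (r1) and one column (c4) fail → the flipped bit is at their intersection.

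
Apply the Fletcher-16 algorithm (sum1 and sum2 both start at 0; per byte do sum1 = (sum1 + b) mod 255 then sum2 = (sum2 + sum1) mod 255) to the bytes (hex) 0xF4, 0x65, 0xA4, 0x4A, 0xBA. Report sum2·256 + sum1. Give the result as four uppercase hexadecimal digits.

Running sums (mod 255):
  after byte 0 (0xF4): sum1=244, sum2=244
  after byte 1 (0x65): sum1=90, sum2=79
  after byte 2 (0xA4): sum1=254, sum2=78
  after byte 3 (0x4A): sum1=73, sum2=151
  after byte 4 (0xBA): sum1=4, sum2=155
Checksum = sum2·256 + sum1 = 155·256 + 4 = 39684 = 0x9B04.

9B04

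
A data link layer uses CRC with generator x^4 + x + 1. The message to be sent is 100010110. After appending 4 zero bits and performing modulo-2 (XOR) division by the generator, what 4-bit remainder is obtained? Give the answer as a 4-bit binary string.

0000

Append 4 zeros: 1000101100000. Divide by 10011 (XOR where the leading bit is 1):
  pos 0: 10001 XOR 10011 = 00010
  pos 3: 10011 XOR 10011 = 00000
Remainder (last 4 bits) = 0000. This is the CRC / FCS.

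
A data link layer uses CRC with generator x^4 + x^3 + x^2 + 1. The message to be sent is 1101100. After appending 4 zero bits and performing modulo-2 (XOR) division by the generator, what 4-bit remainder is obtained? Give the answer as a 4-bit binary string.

Append 4 zeros: 11011000000. Divide by 11101 (XOR where the leading bit is 1):
  pos 0: 11011 XOR 11101 = 00110
  pos 2: 11000 XOR 11101 = 00101
  pos 4: 10100 XOR 11101 = 01001
  pos 5: 10010 XOR 11101 = 01111
  pos 6: 11110 XOR 11101 = 00011
Remainder (last 4 bits) = 0011. This is the CRC / FCS.

0011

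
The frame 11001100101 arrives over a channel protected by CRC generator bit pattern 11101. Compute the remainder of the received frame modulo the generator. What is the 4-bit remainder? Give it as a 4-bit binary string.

Modulo-2 division of 11001100101 by 11101:
  pos 0: 11001 XOR 11101 = 00100
  pos 2: 10010 XOR 11101 = 01111
  pos 3: 11110 XOR 11101 = 00011
  pos 6: 11101 XOR 11101 = 00000
Remainder = 0000 (zero — the frame passes the CRC check).

0000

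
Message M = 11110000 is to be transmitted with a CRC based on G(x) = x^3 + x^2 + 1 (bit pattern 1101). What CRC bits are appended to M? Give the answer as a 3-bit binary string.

010

Append 3 zeros: 11110000000. Divide by 1101 (XOR where the leading bit is 1):
  pos 0: 1111 XOR 1101 = 0010
  pos 2: 1000 XOR 1101 = 0101
  pos 3: 1010 XOR 1101 = 0111
  pos 4: 1110 XOR 1101 = 0011
  pos 6: 1100 XOR 1101 = 0001
Remainder (last 3 bits) = 010. This is the CRC / FCS.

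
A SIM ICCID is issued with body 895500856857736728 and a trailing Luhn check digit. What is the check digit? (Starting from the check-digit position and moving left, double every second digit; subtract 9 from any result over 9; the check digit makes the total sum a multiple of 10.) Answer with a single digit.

2

Partial digits right→left: 8 2 7 6 3 7 7 5 8 6 5 8 0 0 5 5 9 8
Double every second digit counting from the check-digit position (so the 1st, 3rd, 5th, ... of the partial from the right).
  doubled (with −9 where >9): 7 5 6 5 7 1 0 1 9 → sum 41
  kept as-is: 2 6 7 5 6 8 0 5 8 → sum 47
Total = 41 + 47 = 88.
Check digit = (10 − (88 mod 10)) mod 10 = 2.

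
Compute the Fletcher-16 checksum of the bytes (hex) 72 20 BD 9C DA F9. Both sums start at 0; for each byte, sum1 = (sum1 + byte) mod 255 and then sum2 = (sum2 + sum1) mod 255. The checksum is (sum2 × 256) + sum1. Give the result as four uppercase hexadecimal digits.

Running sums (mod 255):
  after byte 0 (72): sum1=114, sum2=114
  after byte 1 (20): sum1=146, sum2=5
  after byte 2 (BD): sum1=80, sum2=85
  after byte 3 (9C): sum1=236, sum2=66
  after byte 4 (DA): sum1=199, sum2=10
  after byte 5 (F9): sum1=193, sum2=203
Checksum = sum2·256 + sum1 = 203·256 + 193 = 52161 = 0xCBC1.

CBC1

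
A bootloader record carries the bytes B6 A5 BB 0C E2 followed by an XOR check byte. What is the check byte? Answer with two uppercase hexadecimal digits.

46

XOR the bytes together:
  start with 0xB6
  0xB6 ⊕ 0xA5 = 0x13
  0x13 ⊕ 0xBB = 0xA8
  0xA8 ⊕ 0x0C = 0xA4
  0xA4 ⊕ 0xE2 = 0x46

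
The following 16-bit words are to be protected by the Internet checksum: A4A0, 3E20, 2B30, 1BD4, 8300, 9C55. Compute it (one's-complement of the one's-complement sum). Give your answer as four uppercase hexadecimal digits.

B6E4

One's-complement addition (fold any carry out of bit 15 back into bit 0):
  0xA4A0 + 0x3E20 = 0x0E2C0
  0xE2C0 + 0x2B30 = 0x10DF0 → wrap carry → 0x0DF1
  0x0DF1 + 0x1BD4 = 0x029C5
  0x29C5 + 0x8300 = 0x0ACC5
  0xACC5 + 0x9C55 = 0x1491A → wrap carry → 0x491B
One's-complement sum = 0x491B.
Checksum = ~0x491B & 0xFFFF = 0xB6E4.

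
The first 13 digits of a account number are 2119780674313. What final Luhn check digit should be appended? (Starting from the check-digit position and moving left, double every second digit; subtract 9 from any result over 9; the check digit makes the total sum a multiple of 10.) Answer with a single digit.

Partial digits right→left: 3 1 3 4 7 6 0 8 7 9 1 1 2
Double every second digit counting from the check-digit position (so the 1st, 3rd, 5th, ... of the partial from the right).
  doubled (with −9 where >9): 6 6 5 0 5 2 4 → sum 28
  kept as-is: 1 4 6 8 9 1 → sum 29
Total = 28 + 29 = 57.
Check digit = (10 − (57 mod 10)) mod 10 = 3.

3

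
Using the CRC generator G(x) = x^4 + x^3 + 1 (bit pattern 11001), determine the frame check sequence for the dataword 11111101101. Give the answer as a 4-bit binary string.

1010

Append 4 zeros: 111111011010000. Divide by 11001 (XOR where the leading bit is 1):
  pos 0: 11111 XOR 11001 = 00110
  pos 2: 11010 XOR 11001 = 00011
  pos 5: 11110 XOR 11001 = 00111
  pos 7: 11110 XOR 11001 = 00111
  pos 9: 11100 XOR 11001 = 00101
Remainder (last 4 bits) = 1010. This is the CRC / FCS.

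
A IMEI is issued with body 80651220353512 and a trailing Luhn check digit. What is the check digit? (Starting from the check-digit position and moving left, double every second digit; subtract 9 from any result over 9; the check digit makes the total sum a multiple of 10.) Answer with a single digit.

5

Partial digits right→left: 2 1 5 3 5 3 0 2 2 1 5 6 0 8
Double every second digit counting from the check-digit position (so the 1st, 3rd, 5th, ... of the partial from the right).
  doubled (with −9 where >9): 4 1 1 0 4 1 0 → sum 11
  kept as-is: 1 3 3 2 1 6 8 → sum 24
Total = 11 + 24 = 35.
Check digit = (10 − (35 mod 10)) mod 10 = 5.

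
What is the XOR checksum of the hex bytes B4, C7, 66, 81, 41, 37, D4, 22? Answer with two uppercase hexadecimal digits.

14

XOR the bytes together:
  start with 0xB4
  0xB4 ⊕ 0xC7 = 0x73
  0x73 ⊕ 0x66 = 0x15
  0x15 ⊕ 0x81 = 0x94
  0x94 ⊕ 0x41 = 0xD5
  0xD5 ⊕ 0x37 = 0xE2
  0xE2 ⊕ 0xD4 = 0x36
  0x36 ⊕ 0x22 = 0x14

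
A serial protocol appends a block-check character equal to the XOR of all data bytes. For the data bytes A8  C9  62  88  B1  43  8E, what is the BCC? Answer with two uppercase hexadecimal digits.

XOR the bytes together:
  start with 0xA8
  0xA8 ⊕ 0xC9 = 0x61
  0x61 ⊕ 0x62 = 0x03
  0x03 ⊕ 0x88 = 0x8B
  0x8B ⊕ 0xB1 = 0x3A
  0x3A ⊕ 0x43 = 0x79
  0x79 ⊕ 0x8E = 0xF7

F7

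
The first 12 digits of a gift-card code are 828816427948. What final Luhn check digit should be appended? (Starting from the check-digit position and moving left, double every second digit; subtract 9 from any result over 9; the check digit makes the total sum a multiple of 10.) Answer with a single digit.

Partial digits right→left: 8 4 9 7 2 4 6 1 8 8 2 8
Double every second digit counting from the check-digit position (so the 1st, 3rd, 5th, ... of the partial from the right).
  doubled (with −9 where >9): 7 9 4 3 7 4 → sum 34
  kept as-is: 4 7 4 1 8 8 → sum 32
Total = 34 + 32 = 66.
Check digit = (10 − (66 mod 10)) mod 10 = 4.

4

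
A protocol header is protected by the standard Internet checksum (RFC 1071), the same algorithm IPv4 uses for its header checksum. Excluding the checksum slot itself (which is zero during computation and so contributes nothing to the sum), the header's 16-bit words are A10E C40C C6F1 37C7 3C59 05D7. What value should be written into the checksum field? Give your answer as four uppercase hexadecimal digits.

One's-complement addition (fold any carry out of bit 15 back into bit 0):
  0xA10E + 0xC40C = 0x1651A → wrap carry → 0x651B
  0x651B + 0xC6F1 = 0x12C0C → wrap carry → 0x2C0D
  0x2C0D + 0x37C7 = 0x063D4
  0x63D4 + 0x3C59 = 0x0A02D
  0xA02D + 0x05D7 = 0x0A604
One's-complement sum = 0xA604.
Checksum = ~0xA604 & 0xFFFF = 0x59FB.

59FB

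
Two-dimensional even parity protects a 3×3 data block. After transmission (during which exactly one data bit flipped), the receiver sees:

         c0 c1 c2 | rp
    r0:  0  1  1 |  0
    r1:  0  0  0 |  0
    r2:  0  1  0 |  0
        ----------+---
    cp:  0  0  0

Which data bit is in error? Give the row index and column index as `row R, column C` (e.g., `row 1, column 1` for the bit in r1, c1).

Recompute each row's even parity and compare to rp:
  r0: data parity 0, sent rp 0 → ok
  r1: data parity 0, sent rp 0 → ok
  r2: data parity 1, sent rp 0 → mismatch
Recompute each column's even parity and compare to cp:
  c0: data parity 0, sent cp 0 → ok
  c1: data parity 0, sent cp 0 → ok
  c2: data parity 1, sent cp 0 → mismatch
Exactly one row (r2) and one column (c2) fail → the flipped bit is at their intersection.

row 2, column 2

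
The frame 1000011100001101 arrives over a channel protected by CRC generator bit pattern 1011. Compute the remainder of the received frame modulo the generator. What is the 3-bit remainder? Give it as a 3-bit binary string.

001

Modulo-2 division of 1000011100001101 by 1011:
  pos 0: 1000 XOR 1011 = 0011
  pos 2: 1101 XOR 1011 = 0110
  pos 3: 1101 XOR 1011 = 0110
  pos 4: 1101 XOR 1011 = 0110
  pos 5: 1100 XOR 1011 = 0111
  pos 6: 1110 XOR 1011 = 0101
  pos 7: 1010 XOR 1011 = 0001
  pos 10: 1011 XOR 1011 = 0000
Remainder = 001 (nonzero — an error is detected).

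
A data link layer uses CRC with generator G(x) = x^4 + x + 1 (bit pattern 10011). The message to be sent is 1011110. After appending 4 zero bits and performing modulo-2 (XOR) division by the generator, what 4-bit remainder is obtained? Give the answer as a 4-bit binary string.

0011

Append 4 zeros: 10111100000. Divide by 10011 (XOR where the leading bit is 1):
  pos 0: 10111 XOR 10011 = 00100
  pos 2: 10010 XOR 10011 = 00001
  pos 6: 10000 XOR 10011 = 00011
Remainder (last 4 bits) = 0011. This is the CRC / FCS.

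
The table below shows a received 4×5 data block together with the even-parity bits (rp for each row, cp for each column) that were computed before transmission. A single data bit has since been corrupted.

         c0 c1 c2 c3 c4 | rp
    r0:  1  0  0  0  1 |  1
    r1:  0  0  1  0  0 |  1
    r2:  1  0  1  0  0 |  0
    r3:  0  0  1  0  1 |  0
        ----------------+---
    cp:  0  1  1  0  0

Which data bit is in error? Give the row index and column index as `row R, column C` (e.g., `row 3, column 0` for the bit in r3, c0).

row 0, column 1

Recompute each row's even parity and compare to rp:
  r0: data parity 0, sent rp 1 → mismatch
  r1: data parity 1, sent rp 1 → ok
  r2: data parity 0, sent rp 0 → ok
  r3: data parity 0, sent rp 0 → ok
Recompute each column's even parity and compare to cp:
  c0: data parity 0, sent cp 0 → ok
  c1: data parity 0, sent cp 1 → mismatch
  c2: data parity 1, sent cp 1 → ok
  c3: data parity 0, sent cp 0 → ok
  c4: data parity 0, sent cp 0 → ok
Exactly one row (r0) and one column (c1) fail → the flipped bit is at their intersection.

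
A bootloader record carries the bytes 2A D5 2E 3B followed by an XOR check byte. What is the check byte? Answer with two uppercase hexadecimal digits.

EA

XOR the bytes together:
  start with 0x2A
  0x2A ⊕ 0xD5 = 0xFF
  0xFF ⊕ 0x2E = 0xD1
  0xD1 ⊕ 0x3B = 0xEA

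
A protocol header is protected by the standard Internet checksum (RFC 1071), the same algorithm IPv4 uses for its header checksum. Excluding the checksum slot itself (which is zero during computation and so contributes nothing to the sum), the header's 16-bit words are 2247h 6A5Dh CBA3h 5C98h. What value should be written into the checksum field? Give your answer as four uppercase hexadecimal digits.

4B1F

One's-complement addition (fold any carry out of bit 15 back into bit 0):
  0x2247 + 0x6A5D = 0x08CA4
  0x8CA4 + 0xCBA3 = 0x15847 → wrap carry → 0x5848
  0x5848 + 0x5C98 = 0x0B4E0
One's-complement sum = 0xB4E0.
Checksum = ~0xB4E0 & 0xFFFF = 0x4B1F.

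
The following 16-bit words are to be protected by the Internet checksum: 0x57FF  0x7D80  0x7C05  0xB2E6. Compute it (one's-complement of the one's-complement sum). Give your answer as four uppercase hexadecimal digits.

One's-complement addition (fold any carry out of bit 15 back into bit 0):
  0x57FF + 0x7D80 = 0x0D57F
  0xD57F + 0x7C05 = 0x15184 → wrap carry → 0x5185
  0x5185 + 0xB2E6 = 0x1046B → wrap carry → 0x046C
One's-complement sum = 0x046C.
Checksum = ~0x046C & 0xFFFF = 0xFB93.

FB93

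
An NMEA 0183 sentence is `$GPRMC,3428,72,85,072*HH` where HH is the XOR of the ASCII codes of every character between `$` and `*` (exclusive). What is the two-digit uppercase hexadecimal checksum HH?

XOR the ASCII codes of the payload characters:
  'G' = 0x47 → acc = 0x47
  'P' = 0x50 → acc = 0x17
  'R' = 0x52 → acc = 0x45
  'M' = 0x4D → acc = 0x08
  'C' = 0x43 → acc = 0x4B
  ',' = 0x2C → acc = 0x67
  '3' = 0x33 → acc = 0x54
  '4' = 0x34 → acc = 0x60
  '2' = 0x32 → acc = 0x52
  '8' = 0x38 → acc = 0x6A
  ',' = 0x2C → acc = 0x46
  '7' = 0x37 → acc = 0x71
  '2' = 0x32 → acc = 0x43
  ',' = 0x2C → acc = 0x6F
  '8' = 0x38 → acc = 0x57
  '5' = 0x35 → acc = 0x62
  ',' = 0x2C → acc = 0x4E
  '0' = 0x30 → acc = 0x7E
  '7' = 0x37 → acc = 0x49
  '2' = 0x32 → acc = 0x7B
Checksum = 0x7B.

7B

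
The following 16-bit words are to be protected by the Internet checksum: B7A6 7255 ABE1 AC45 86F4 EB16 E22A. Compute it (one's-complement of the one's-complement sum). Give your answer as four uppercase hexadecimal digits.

One's-complement addition (fold any carry out of bit 15 back into bit 0):
  0xB7A6 + 0x7255 = 0x129FB → wrap carry → 0x29FC
  0x29FC + 0xABE1 = 0x0D5DD
  0xD5DD + 0xAC45 = 0x18222 → wrap carry → 0x8223
  0x8223 + 0x86F4 = 0x10917 → wrap carry → 0x0918
  0x0918 + 0xEB16 = 0x0F42E
  0xF42E + 0xE22A = 0x1D658 → wrap carry → 0xD659
One's-complement sum = 0xD659.
Checksum = ~0xD659 & 0xFFFF = 0x29A6.

29A6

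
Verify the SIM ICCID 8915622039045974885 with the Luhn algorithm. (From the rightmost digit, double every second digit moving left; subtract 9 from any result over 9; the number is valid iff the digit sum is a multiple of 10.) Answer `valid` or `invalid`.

From the right, keep odd positions and double even positions (subtract 9 from any doubled value over 9):
  doubled (positions 2,4,...): 7 8 9 8 9 0 4 1 9 → sum 55
  kept (positions 1,3,...): 5 8 7 5 0 3 2 6 1 8 → sum 45
Total = 100.
100 mod 10 = 0, so the number is valid.

valid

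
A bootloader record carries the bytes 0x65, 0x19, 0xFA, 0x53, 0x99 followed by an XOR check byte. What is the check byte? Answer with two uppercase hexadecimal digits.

XOR the bytes together:
  start with 0x65
  0x65 ⊕ 0x19 = 0x7C
  0x7C ⊕ 0xFA = 0x86
  0x86 ⊕ 0x53 = 0xD5
  0xD5 ⊕ 0x99 = 0x4C

4C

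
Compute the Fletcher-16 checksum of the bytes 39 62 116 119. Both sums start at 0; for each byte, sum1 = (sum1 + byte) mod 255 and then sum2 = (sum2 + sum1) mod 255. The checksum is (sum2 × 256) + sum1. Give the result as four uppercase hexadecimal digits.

Running sums (mod 255):
  after byte 0 (39): sum1=39, sum2=39
  after byte 1 (62): sum1=101, sum2=140
  after byte 2 (116): sum1=217, sum2=102
  after byte 3 (119): sum1=81, sum2=183
Checksum = sum2·256 + sum1 = 183·256 + 81 = 46929 = 0xB751.

B751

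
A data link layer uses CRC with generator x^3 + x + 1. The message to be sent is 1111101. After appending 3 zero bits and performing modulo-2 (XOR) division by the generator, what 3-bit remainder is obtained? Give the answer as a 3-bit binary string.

Append 3 zeros: 1111101000. Divide by 1011 (XOR where the leading bit is 1):
  pos 0: 1111 XOR 1011 = 0100
  pos 1: 1001 XOR 1011 = 0010
  pos 3: 1001 XOR 1011 = 0010
  pos 5: 1000 XOR 1011 = 0011
Remainder (last 3 bits) = 110. This is the CRC / FCS.

110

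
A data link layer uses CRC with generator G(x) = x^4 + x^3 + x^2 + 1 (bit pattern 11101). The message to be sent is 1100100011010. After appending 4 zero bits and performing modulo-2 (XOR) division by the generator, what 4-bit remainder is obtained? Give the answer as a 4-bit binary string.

Append 4 zeros: 11001000110100000. Divide by 11101 (XOR where the leading bit is 1):
  pos 0: 11001 XOR 11101 = 00100
  pos 2: 10000 XOR 11101 = 01101
  pos 3: 11010 XOR 11101 = 00111
  pos 5: 11111 XOR 11101 = 00010
  pos 8: 10010 XOR 11101 = 01111
  pos 9: 11110 XOR 11101 = 00011
  pos 12: 11000 XOR 11101 = 00101
Remainder (last 4 bits) = 0101. This is the CRC / FCS.

0101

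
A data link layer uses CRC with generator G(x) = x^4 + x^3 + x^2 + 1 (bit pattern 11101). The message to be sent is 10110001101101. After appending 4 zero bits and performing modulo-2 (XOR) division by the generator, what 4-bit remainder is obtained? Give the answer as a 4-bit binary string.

0101

Append 4 zeros: 101100011011010000. Divide by 11101 (XOR where the leading bit is 1):
  pos 0: 10110 XOR 11101 = 01011
  pos 1: 10110 XOR 11101 = 01011
  pos 2: 10110 XOR 11101 = 01011
  pos 3: 10111 XOR 11101 = 01010
  pos 4: 10101 XOR 11101 = 01000
  pos 5: 10000 XOR 11101 = 01101
  pos 6: 11011 XOR 11101 = 00110
  pos 8: 11010 XOR 11101 = 00111
  pos 10: 11110 XOR 11101 = 00011
  pos 13: 11000 XOR 11101 = 00101
Remainder (last 4 bits) = 0101. This is the CRC / FCS.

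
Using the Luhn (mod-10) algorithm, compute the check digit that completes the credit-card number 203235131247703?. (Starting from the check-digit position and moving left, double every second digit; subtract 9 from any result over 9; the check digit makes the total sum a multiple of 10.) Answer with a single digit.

Partial digits right→left: 3 0 7 7 4 2 1 3 1 5 3 2 3 0 2
Double every second digit counting from the check-digit position (so the 1st, 3rd, 5th, ... of the partial from the right).
  doubled (with −9 where >9): 6 5 8 2 2 6 6 4 → sum 39
  kept as-is: 0 7 2 3 5 2 0 → sum 19
Total = 39 + 19 = 58.
Check digit = (10 − (58 mod 10)) mod 10 = 2.

2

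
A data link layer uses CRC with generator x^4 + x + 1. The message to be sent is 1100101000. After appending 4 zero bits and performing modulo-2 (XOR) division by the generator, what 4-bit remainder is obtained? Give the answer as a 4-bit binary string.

0011

Append 4 zeros: 11001010000000. Divide by 10011 (XOR where the leading bit is 1):
  pos 0: 11001 XOR 10011 = 01010
  pos 1: 10100 XOR 10011 = 00111
  pos 3: 11110 XOR 10011 = 01101
  pos 4: 11010 XOR 10011 = 01001
  pos 5: 10010 XOR 10011 = 00001
  pos 9: 10000 XOR 10011 = 00011
Remainder (last 4 bits) = 0011. This is the CRC / FCS.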